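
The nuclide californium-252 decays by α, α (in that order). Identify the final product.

Start: (A, Z) = (252, 98).
After α: (248, 96).
After α: (244, 94).
Z = 94 is plutonium.

Pu-244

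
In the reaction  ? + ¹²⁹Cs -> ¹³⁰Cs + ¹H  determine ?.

deuteron

Conserve mass number: A + 129 = 130 + 1, so A = 2.
Conserve atomic number: Z + 55 = 55 + 1, so Z = 1.
A = 2 and Z = 1 is ²H — a deuteron.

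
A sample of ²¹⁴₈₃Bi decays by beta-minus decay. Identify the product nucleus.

Beta-minus decay: mass number changes by +0, atomic number by +1.
A: 214 = 214; Z: 83 + 1 = 84.
Z = 84 is polonium, so the daughter is ²¹⁴₈₄Po.

Po-214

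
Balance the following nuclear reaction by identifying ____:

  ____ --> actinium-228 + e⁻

Conserve mass number: A = 228 + 0, so A = 228.
Conserve atomic number: Z = 89 − 1, so Z = 88.
Z = 88 is radium, so the species is radium-228.

Ra-228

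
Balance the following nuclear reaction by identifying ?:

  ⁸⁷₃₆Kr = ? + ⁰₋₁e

Rb-87

Conserve mass number: 87 = A + 0, so A = 87.
Conserve atomic number: 36 = Z − 1, so Z = 37.
Z = 37 is rubidium, so the species is ⁸⁷₃₇Rb.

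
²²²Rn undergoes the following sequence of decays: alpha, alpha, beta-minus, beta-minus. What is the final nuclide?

Start: (A, Z) = (222, 86).
After α: (218, 84).
After α: (214, 82).
After β⁻: (214, 83).
After β⁻: (214, 84).
Z = 84 is polonium.

Po-214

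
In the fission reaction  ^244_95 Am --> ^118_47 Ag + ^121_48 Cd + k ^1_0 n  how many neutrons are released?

5

Conserve mass number: 244 = 118 + 121 + k, so k = 244 − 239 = 5.
Check atomic number: 95 = 47 + 48 + 0 = 95. ✓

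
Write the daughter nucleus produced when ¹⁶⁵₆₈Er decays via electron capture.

Ho-165

Electron capture: mass number changes by +0, atomic number by -1.
A: 165 = 165; Z: 68 − 1 = 67.
Z = 67 is holmium, so the daughter is ¹⁶⁵₆₇Ho.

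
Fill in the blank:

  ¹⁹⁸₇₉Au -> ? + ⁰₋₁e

Hg-198

Conserve mass number: 198 = A + 0, so A = 198.
Conserve atomic number: 79 = Z − 1, so Z = 80.
Z = 80 is mercury, so the species is ¹⁹⁸₈₀Hg.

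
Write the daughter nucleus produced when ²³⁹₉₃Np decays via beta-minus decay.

Pu-239

Beta-minus decay: mass number changes by +0, atomic number by +1.
A: 239 = 239; Z: 93 + 1 = 94.
Z = 94 is plutonium, so the daughter is ²³⁹₉₄Pu.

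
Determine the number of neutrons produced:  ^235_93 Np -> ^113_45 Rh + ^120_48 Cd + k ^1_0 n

Conserve mass number: 235 = 113 + 120 + k, so k = 235 − 233 = 2.
Check atomic number: 93 = 45 + 48 + 0 = 93. ✓

2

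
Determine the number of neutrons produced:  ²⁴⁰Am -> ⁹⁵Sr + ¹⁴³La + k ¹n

2

Conserve mass number: 240 = 95 + 143 + k, so k = 240 − 238 = 2.
Check atomic number: 95 = 38 + 57 + 0 = 95. ✓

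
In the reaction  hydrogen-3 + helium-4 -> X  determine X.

Li-7

Conserve mass number: 3 + 4 = A, so A = 7.
Conserve atomic number: 1 + 2 = Z, so Z = 3.
Z = 3 is lithium, so the species is lithium-7.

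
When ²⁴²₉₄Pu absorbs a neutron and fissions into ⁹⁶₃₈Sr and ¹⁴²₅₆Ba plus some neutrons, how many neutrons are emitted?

5

Conserve mass number: 243 = 96 + 142 + k, so k = 243 − 238 = 5.
Check atomic number: 94 = 38 + 56 + 0 = 94. ✓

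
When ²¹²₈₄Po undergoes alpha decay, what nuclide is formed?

Pb-208

Alpha decay: mass number changes by -4, atomic number by -2.
A: 212 − 4 = 208; Z: 84 − 2 = 82.
Z = 82 is lead, so the daughter is ²⁰⁸₈₂Pb.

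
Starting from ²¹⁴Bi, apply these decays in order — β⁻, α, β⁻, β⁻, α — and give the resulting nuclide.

Start: (A, Z) = (214, 83).
After β⁻: (214, 84).
After α: (210, 82).
After β⁻: (210, 83).
After β⁻: (210, 84).
After α: (206, 82).
Z = 82 is lead.

Pb-206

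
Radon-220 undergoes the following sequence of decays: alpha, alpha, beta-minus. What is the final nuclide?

Start: (A, Z) = (220, 86).
After α: (216, 84).
After α: (212, 82).
After β⁻: (212, 83).
Z = 83 is bismuth.

Bi-212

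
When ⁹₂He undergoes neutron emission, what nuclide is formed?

He-8

Neutron emission: mass number changes by -1, atomic number by +0.
A: 9 − 1 = 8; Z: 2 = 2.
Z = 2 is helium, so the daughter is ⁸₂He.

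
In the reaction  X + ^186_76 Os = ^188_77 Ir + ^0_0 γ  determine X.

deuteron

Conserve mass number: A + 186 = 188 + 0, so A = 2.
Conserve atomic number: Z + 76 = 77 + 0, so Z = 1.
A = 2 and Z = 1 is ^2_1 H — a deuteron.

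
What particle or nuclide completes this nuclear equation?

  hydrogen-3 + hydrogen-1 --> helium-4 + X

gamma ray

Conserve mass number: 3 + 1 = 4 + A, so A = 0.
Conserve atomic number: 1 + 1 = 2 + Z, so Z = 0.
A = 0 and Z = 0 is γ — a gamma ray.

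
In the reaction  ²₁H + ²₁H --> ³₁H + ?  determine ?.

proton

Conserve mass number: 2 + 2 = 3 + A, so A = 1.
Conserve atomic number: 1 + 1 = 1 + Z, so Z = 1.
A = 1 and Z = 1 is ¹₁H — a proton.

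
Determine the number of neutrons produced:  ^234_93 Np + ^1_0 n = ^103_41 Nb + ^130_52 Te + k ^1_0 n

2

Conserve mass number: 235 = 103 + 130 + k, so k = 235 − 233 = 2.
Check atomic number: 93 = 41 + 52 + 0 = 93. ✓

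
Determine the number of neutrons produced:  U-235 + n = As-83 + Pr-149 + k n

Conserve mass number: 236 = 83 + 149 + k, so k = 236 − 232 = 4.
Check atomic number: 92 = 33 + 59 + 0 = 92. ✓

4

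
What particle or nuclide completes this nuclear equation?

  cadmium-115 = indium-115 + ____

Conserve mass number: 115 = 115 + A, so A = 0.
Conserve atomic number: 48 = 49 + Z, so Z = -1.
A = 0 and Z = -1 is e⁻ — a beta-minus particle.

beta-minus particle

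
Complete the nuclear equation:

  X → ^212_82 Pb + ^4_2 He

Conserve mass number: A = 212 + 4, so A = 216.
Conserve atomic number: Z = 82 + 2, so Z = 84.
Z = 84 is polonium, so the species is ^216_84 Po.

Po-216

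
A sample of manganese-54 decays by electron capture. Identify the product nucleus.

Cr-54

Electron capture: mass number changes by +0, atomic number by -1.
A: 54 = 54; Z: 25 − 1 = 24.
Z = 24 is chromium, so the daughter is chromium-54.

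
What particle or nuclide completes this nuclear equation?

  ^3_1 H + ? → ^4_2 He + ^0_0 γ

Conserve mass number: 3 + A = 4 + 0, so A = 1.
Conserve atomic number: 1 + Z = 2 + 0, so Z = 1.
A = 1 and Z = 1 is ^1_1 H — a proton.

proton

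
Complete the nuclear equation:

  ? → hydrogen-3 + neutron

Conserve mass number: A = 3 + 1, so A = 4.
Conserve atomic number: Z = 1 + 0, so Z = 1.
Z = 1 is hydrogen, so the species is hydrogen-4.

H-4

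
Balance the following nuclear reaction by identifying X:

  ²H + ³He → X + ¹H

Conserve mass number: 2 + 3 = A + 1, so A = 4.
Conserve atomic number: 1 + 2 = Z + 1, so Z = 2.
A = 4 and Z = 2 is ⁴He — an alpha particle.

He-4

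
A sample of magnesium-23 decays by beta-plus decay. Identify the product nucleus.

Na-23

Beta-plus decay: mass number changes by +0, atomic number by -1.
A: 23 = 23; Z: 12 − 1 = 11.
Z = 11 is sodium, so the daughter is sodium-23.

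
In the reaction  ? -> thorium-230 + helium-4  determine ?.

Conserve mass number: A = 230 + 4, so A = 234.
Conserve atomic number: Z = 90 + 2, so Z = 92.
Z = 92 is uranium, so the species is uranium-234.

U-234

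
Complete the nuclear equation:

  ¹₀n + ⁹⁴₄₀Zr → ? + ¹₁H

Conserve mass number: 1 + 94 = A + 1, so A = 94.
Conserve atomic number: 0 + 40 = Z + 1, so Z = 39.
Z = 39 is yttrium, so the species is ⁹⁴₃₉Y.

Y-94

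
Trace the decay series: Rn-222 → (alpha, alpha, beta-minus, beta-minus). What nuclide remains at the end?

Po-214

Start: (A, Z) = (222, 86).
After α: (218, 84).
After α: (214, 82).
After β⁻: (214, 83).
After β⁻: (214, 84).
Z = 84 is polonium.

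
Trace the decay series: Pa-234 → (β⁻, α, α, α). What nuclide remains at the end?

Rn-222

Start: (A, Z) = (234, 91).
After β⁻: (234, 92).
After α: (230, 90).
After α: (226, 88).
After α: (222, 86).
Z = 86 is radon.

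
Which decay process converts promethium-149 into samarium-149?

beta-minus decay

ΔA = 149 − 149 = 0; ΔZ = 62 − 61 = +1.
A is unchanged and Z rises by 1 — a neutron has become a proton (β⁻ decay).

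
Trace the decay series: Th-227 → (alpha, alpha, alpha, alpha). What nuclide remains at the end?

Pb-211

Start: (A, Z) = (227, 90).
After α: (223, 88).
After α: (219, 86).
After α: (215, 84).
After α: (211, 82).
Z = 82 is lead.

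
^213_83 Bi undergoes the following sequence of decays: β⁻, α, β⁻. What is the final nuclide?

Start: (A, Z) = (213, 83).
After β⁻: (213, 84).
After α: (209, 82).
After β⁻: (209, 83).
Z = 83 is bismuth.

Bi-209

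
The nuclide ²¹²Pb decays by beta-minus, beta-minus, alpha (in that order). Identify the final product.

Start: (A, Z) = (212, 82).
After β⁻: (212, 83).
After β⁻: (212, 84).
After α: (208, 82).
Z = 82 is lead.

Pb-208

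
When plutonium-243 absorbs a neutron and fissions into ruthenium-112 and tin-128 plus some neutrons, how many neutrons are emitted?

4

Conserve mass number: 244 = 112 + 128 + k, so k = 244 − 240 = 4.
Check atomic number: 94 = 44 + 50 + 0 = 94. ✓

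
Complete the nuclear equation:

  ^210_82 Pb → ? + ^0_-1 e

Conserve mass number: 210 = A + 0, so A = 210.
Conserve atomic number: 82 = Z − 1, so Z = 83.
Z = 83 is bismuth, so the species is ^210_83 Bi.

Bi-210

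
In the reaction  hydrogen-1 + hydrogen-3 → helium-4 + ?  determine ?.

gamma ray

Conserve mass number: 1 + 3 = 4 + A, so A = 0.
Conserve atomic number: 1 + 1 = 2 + Z, so Z = 0.
A = 0 and Z = 0 is γ — a gamma ray.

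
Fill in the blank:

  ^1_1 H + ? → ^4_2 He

triton

Conserve mass number: 1 + A = 4, so A = 3.
Conserve atomic number: 1 + Z = 2, so Z = 1.
A = 3 and Z = 1 is ^3_1 H — a triton.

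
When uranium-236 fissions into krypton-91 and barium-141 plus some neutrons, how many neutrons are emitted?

Conserve mass number: 236 = 91 + 141 + k, so k = 236 − 232 = 4.
Check atomic number: 92 = 36 + 56 + 0 = 92. ✓

4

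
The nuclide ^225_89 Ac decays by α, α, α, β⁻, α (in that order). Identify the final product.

Start: (A, Z) = (225, 89).
After α: (221, 87).
After α: (217, 85).
After α: (213, 83).
After β⁻: (213, 84).
After α: (209, 82).
Z = 82 is lead.

Pb-209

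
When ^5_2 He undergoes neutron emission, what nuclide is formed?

Neutron emission: mass number changes by -1, atomic number by +0.
A: 5 − 1 = 4; Z: 2 = 2.
Z = 2 is helium, so the daughter is ^4_2 He.

He-4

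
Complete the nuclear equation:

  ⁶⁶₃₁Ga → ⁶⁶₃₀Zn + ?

Conserve mass number: 66 = 66 + A, so A = 0.
Conserve atomic number: 31 = 30 + Z, so Z = 1.
A = 0 and Z = 1 is ⁰₁e — a positron.

positron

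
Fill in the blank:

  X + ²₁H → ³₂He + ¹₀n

deuteron

Conserve mass number: A + 2 = 3 + 1, so A = 2.
Conserve atomic number: Z + 1 = 2 + 0, so Z = 1.
A = 2 and Z = 1 is ²₁H — a deuteron.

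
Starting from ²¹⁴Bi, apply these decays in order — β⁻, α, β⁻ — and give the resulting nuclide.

Bi-210

Start: (A, Z) = (214, 83).
After β⁻: (214, 84).
After α: (210, 82).
After β⁻: (210, 83).
Z = 83 is bismuth.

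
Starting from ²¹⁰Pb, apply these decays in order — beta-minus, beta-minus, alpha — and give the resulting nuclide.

Pb-206

Start: (A, Z) = (210, 82).
After β⁻: (210, 83).
After β⁻: (210, 84).
After α: (206, 82).
Z = 82 is lead.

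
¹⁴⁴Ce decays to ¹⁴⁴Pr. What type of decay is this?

beta-minus decay

ΔA = 144 − 144 = 0; ΔZ = 59 − 58 = +1.
A is unchanged and Z rises by 1 — a neutron has become a proton (β⁻ decay).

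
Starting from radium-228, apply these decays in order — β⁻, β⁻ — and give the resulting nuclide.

Start: (A, Z) = (228, 88).
After β⁻: (228, 89).
After β⁻: (228, 90).
Z = 90 is thorium.

Th-228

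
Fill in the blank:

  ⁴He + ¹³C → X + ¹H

Conserve mass number: 4 + 13 = A + 1, so A = 16.
Conserve atomic number: 2 + 6 = Z + 1, so Z = 7.
Z = 7 is nitrogen, so the species is ¹⁶N.

N-16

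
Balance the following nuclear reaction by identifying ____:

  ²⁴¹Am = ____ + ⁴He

Np-237

Conserve mass number: 241 = A + 4, so A = 237.
Conserve atomic number: 95 = Z + 2, so Z = 93.
Z = 93 is neptunium, so the species is ²³⁷Np.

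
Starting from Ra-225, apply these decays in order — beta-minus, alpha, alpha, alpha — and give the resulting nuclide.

Bi-213

Start: (A, Z) = (225, 88).
After β⁻: (225, 89).
After α: (221, 87).
After α: (217, 85).
After α: (213, 83).
Z = 83 is bismuth.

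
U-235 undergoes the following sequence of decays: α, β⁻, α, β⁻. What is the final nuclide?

Start: (A, Z) = (235, 92).
After α: (231, 90).
After β⁻: (231, 91).
After α: (227, 89).
After β⁻: (227, 90).
Z = 90 is thorium.

Th-227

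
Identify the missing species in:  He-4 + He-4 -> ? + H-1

Li-7

Conserve mass number: 4 + 4 = A + 1, so A = 7.
Conserve atomic number: 2 + 2 = Z + 1, so Z = 3.
Z = 3 is lithium, so the species is Li-7.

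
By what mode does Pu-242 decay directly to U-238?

ΔA = 238 − 242 = -4; ΔZ = 92 − 94 = -2.
A drops by 4 and Z drops by 2 — the signature of alpha emission.

alpha decay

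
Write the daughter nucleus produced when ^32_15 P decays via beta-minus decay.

Beta-minus decay: mass number changes by +0, atomic number by +1.
A: 32 = 32; Z: 15 + 1 = 16.
Z = 16 is sulfur, so the daughter is ^32_16 S.

S-32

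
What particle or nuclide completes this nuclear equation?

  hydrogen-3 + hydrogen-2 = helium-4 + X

neutron

Conserve mass number: 3 + 2 = 4 + A, so A = 1.
Conserve atomic number: 1 + 1 = 2 + Z, so Z = 0.
A = 1 and Z = 0 is neutron — a neutron.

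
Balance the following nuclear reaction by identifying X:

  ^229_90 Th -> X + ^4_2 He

Conserve mass number: 229 = A + 4, so A = 225.
Conserve atomic number: 90 = Z + 2, so Z = 88.
Z = 88 is radium, so the species is ^225_88 Ra.

Ra-225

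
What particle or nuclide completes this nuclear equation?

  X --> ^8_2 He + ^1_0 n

He-9

Conserve mass number: A = 8 + 1, so A = 9.
Conserve atomic number: Z = 2 + 0, so Z = 2.
Z = 2 is helium, so the species is ^9_2 He.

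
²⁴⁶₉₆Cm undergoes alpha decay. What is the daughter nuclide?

Alpha decay: mass number changes by -4, atomic number by -2.
A: 246 − 4 = 242; Z: 96 − 2 = 94.
Z = 94 is plutonium, so the daughter is ²⁴²₉₄Pu.

Pu-242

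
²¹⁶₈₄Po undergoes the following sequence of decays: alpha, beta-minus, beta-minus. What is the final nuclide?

Po-212

Start: (A, Z) = (216, 84).
After α: (212, 82).
After β⁻: (212, 83).
After β⁻: (212, 84).
Z = 84 is polonium.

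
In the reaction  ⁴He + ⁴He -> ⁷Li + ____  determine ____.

proton

Conserve mass number: 4 + 4 = 7 + A, so A = 1.
Conserve atomic number: 2 + 2 = 3 + Z, so Z = 1.
A = 1 and Z = 1 is ¹H — a proton.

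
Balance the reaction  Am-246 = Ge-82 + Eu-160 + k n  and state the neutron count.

Conserve mass number: 246 = 82 + 160 + k, so k = 246 − 242 = 4.
Check atomic number: 95 = 32 + 63 + 0 = 95. ✓

4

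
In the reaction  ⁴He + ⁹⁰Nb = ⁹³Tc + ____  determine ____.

Conserve mass number: 4 + 90 = 93 + A, so A = 1.
Conserve atomic number: 2 + 41 = 43 + Z, so Z = 0.
A = 1 and Z = 0 is ¹n — a neutron.

neutron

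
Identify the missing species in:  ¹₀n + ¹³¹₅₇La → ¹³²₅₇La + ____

Conserve mass number: 1 + 131 = 132 + A, so A = 0.
Conserve atomic number: 0 + 57 = 57 + Z, so Z = 0.
A = 0 and Z = 0 is ⁰₀γ — a gamma ray.

gamma ray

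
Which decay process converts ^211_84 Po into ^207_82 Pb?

alpha decay

ΔA = 207 − 211 = -4; ΔZ = 82 − 84 = -2.
A drops by 4 and Z drops by 2 — the signature of alpha emission.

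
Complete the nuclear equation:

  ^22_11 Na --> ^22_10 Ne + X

positron

Conserve mass number: 22 = 22 + A, so A = 0.
Conserve atomic number: 11 = 10 + Z, so Z = 1.
A = 0 and Z = 1 is ^0_1 e — a positron.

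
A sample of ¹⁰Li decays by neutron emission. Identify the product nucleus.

Li-9

Neutron emission: mass number changes by -1, atomic number by +0.
A: 10 − 1 = 9; Z: 3 = 3.
Z = 3 is lithium, so the daughter is ⁹Li.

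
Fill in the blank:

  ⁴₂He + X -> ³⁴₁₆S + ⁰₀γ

Si-30

Conserve mass number: 4 + A = 34 + 0, so A = 30.
Conserve atomic number: 2 + Z = 16 + 0, so Z = 14.
Z = 14 is silicon, so the species is ³⁰₁₄Si.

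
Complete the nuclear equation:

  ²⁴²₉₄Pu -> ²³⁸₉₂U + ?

alpha particle

Conserve mass number: 242 = 238 + A, so A = 4.
Conserve atomic number: 94 = 92 + Z, so Z = 2.
A = 4 and Z = 2 is ⁴₂He — an alpha particle.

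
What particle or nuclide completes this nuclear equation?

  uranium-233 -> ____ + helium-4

Th-229

Conserve mass number: 233 = A + 4, so A = 229.
Conserve atomic number: 92 = Z + 2, so Z = 90.
Z = 90 is thorium, so the species is thorium-229.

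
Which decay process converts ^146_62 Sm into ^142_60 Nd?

ΔA = 142 − 146 = -4; ΔZ = 60 − 62 = -2.
A drops by 4 and Z drops by 2 — the signature of alpha emission.

alpha decay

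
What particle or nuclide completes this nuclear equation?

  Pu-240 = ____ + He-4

U-236

Conserve mass number: 240 = A + 4, so A = 236.
Conserve atomic number: 94 = Z + 2, so Z = 92.
Z = 92 is uranium, so the species is U-236.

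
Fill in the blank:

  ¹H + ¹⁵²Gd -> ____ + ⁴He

Eu-149

Conserve mass number: 1 + 152 = A + 4, so A = 149.
Conserve atomic number: 1 + 64 = Z + 2, so Z = 63.
Z = 63 is europium, so the species is ¹⁴⁹Eu.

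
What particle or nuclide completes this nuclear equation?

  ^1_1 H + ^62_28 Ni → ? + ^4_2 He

Co-59

Conserve mass number: 1 + 62 = A + 4, so A = 59.
Conserve atomic number: 1 + 28 = Z + 2, so Z = 27.
Z = 27 is cobalt, so the species is ^59_27 Co.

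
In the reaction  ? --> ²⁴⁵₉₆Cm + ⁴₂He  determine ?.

Conserve mass number: A = 245 + 4, so A = 249.
Conserve atomic number: Z = 96 + 2, so Z = 98.
Z = 98 is californium, so the species is ²⁴⁹₉₈Cf.

Cf-249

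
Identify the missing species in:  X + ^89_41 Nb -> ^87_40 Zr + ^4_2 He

deuteron

Conserve mass number: A + 89 = 87 + 4, so A = 2.
Conserve atomic number: Z + 41 = 40 + 2, so Z = 1.
A = 2 and Z = 1 is ^2_1 H — a deuteron.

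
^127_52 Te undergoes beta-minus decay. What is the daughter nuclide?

I-127

Beta-minus decay: mass number changes by +0, atomic number by +1.
A: 127 = 127; Z: 52 + 1 = 53.
Z = 53 is iodine, so the daughter is ^127_53 I.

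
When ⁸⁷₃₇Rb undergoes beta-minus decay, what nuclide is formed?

Beta-minus decay: mass number changes by +0, atomic number by +1.
A: 87 = 87; Z: 37 + 1 = 38.
Z = 38 is strontium, so the daughter is ⁸⁷₃₈Sr.

Sr-87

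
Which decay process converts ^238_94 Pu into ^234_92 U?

ΔA = 234 − 238 = -4; ΔZ = 92 − 94 = -2.
A drops by 4 and Z drops by 2 — the signature of alpha emission.

alpha decay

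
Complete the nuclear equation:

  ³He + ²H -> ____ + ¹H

Conserve mass number: 3 + 2 = A + 1, so A = 4.
Conserve atomic number: 2 + 1 = Z + 1, so Z = 2.
A = 4 and Z = 2 is ⁴He — an alpha particle.

He-4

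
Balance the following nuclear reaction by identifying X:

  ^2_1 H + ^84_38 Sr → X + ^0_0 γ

Conserve mass number: 2 + 84 = A + 0, so A = 86.
Conserve atomic number: 1 + 38 = Z + 0, so Z = 39.
Z = 39 is yttrium, so the species is ^86_39 Y.

Y-86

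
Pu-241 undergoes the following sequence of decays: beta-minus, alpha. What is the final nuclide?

Start: (A, Z) = (241, 94).
After β⁻: (241, 95).
After α: (237, 93).
Z = 93 is neptunium.

Np-237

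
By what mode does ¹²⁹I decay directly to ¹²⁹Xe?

beta-minus decay

ΔA = 129 − 129 = 0; ΔZ = 54 − 53 = +1.
A is unchanged and Z rises by 1 — a neutron has become a proton (β⁻ decay).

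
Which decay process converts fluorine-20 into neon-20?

ΔA = 20 − 20 = 0; ΔZ = 10 − 9 = +1.
A is unchanged and Z rises by 1 — a neutron has become a proton (β⁻ decay).

beta-minus decay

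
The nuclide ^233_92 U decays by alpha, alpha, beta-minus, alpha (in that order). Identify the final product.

Start: (A, Z) = (233, 92).
After α: (229, 90).
After α: (225, 88).
After β⁻: (225, 89).
After α: (221, 87).
Z = 87 is francium.

Fr-221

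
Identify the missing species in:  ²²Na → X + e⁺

Ne-22

Conserve mass number: 22 = A + 0, so A = 22.
Conserve atomic number: 11 = Z + 1, so Z = 10.
Z = 10 is neon, so the species is ²²Ne.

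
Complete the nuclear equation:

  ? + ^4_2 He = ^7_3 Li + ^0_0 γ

Conserve mass number: A + 4 = 7 + 0, so A = 3.
Conserve atomic number: Z + 2 = 3 + 0, so Z = 1.
A = 3 and Z = 1 is ^3_1 H — a triton.

triton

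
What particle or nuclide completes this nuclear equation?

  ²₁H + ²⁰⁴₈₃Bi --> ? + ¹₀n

Conserve mass number: 2 + 204 = A + 1, so A = 205.
Conserve atomic number: 1 + 83 = Z + 0, so Z = 84.
Z = 84 is polonium, so the species is ²⁰⁵₈₄Po.

Po-205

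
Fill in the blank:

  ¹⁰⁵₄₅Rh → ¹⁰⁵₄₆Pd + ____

beta-minus particle

Conserve mass number: 105 = 105 + A, so A = 0.
Conserve atomic number: 45 = 46 + Z, so Z = -1.
A = 0 and Z = -1 is ⁰₋₁e — a beta-minus particle.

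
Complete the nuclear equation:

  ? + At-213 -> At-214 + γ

neutron

Conserve mass number: A + 213 = 214 + 0, so A = 1.
Conserve atomic number: Z + 85 = 85 + 0, so Z = 0.
A = 1 and Z = 0 is n — a neutron.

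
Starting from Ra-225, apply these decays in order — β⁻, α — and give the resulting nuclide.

Fr-221

Start: (A, Z) = (225, 88).
After β⁻: (225, 89).
After α: (221, 87).
Z = 87 is francium.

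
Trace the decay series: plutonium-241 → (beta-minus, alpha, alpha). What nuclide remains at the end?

Pa-233

Start: (A, Z) = (241, 94).
After β⁻: (241, 95).
After α: (237, 93).
After α: (233, 91).
Z = 91 is protactinium.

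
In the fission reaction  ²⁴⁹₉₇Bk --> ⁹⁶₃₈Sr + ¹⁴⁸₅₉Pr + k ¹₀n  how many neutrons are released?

Conserve mass number: 249 = 96 + 148 + k, so k = 249 − 244 = 5.
Check atomic number: 97 = 38 + 59 + 0 = 97. ✓

5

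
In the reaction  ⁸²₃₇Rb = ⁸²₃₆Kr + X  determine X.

Conserve mass number: 82 = 82 + A, so A = 0.
Conserve atomic number: 37 = 36 + Z, so Z = 1.
A = 0 and Z = 1 is ⁰₁e — a positron.

positron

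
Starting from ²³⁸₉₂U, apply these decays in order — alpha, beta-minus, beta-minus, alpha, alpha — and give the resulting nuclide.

Ra-226

Start: (A, Z) = (238, 92).
After α: (234, 90).
After β⁻: (234, 91).
After β⁻: (234, 92).
After α: (230, 90).
After α: (226, 88).
Z = 88 is radium.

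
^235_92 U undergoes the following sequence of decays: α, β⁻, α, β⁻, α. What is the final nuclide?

Ra-223

Start: (A, Z) = (235, 92).
After α: (231, 90).
After β⁻: (231, 91).
After α: (227, 89).
After β⁻: (227, 90).
After α: (223, 88).
Z = 88 is radium.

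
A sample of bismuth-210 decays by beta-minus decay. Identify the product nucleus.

Po-210

Beta-minus decay: mass number changes by +0, atomic number by +1.
A: 210 = 210; Z: 83 + 1 = 84.
Z = 84 is polonium, so the daughter is polonium-210.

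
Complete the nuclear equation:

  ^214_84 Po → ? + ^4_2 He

Conserve mass number: 214 = A + 4, so A = 210.
Conserve atomic number: 84 = Z + 2, so Z = 82.
Z = 82 is lead, so the species is ^210_82 Pb.

Pb-210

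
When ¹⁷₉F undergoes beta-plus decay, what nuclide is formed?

Beta-plus decay: mass number changes by +0, atomic number by -1.
A: 17 = 17; Z: 9 − 1 = 8.
Z = 8 is oxygen, so the daughter is ¹⁷₈O.

O-17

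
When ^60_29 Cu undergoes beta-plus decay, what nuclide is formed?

Ni-60

Beta-plus decay: mass number changes by +0, atomic number by -1.
A: 60 = 60; Z: 29 − 1 = 28.
Z = 28 is nickel, so the daughter is ^60_28 Ni.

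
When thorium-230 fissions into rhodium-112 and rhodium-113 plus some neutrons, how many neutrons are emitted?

Conserve mass number: 230 = 112 + 113 + k, so k = 230 − 225 = 5.
Check atomic number: 90 = 45 + 45 + 0 = 90. ✓

5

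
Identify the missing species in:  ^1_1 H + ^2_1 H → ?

Conserve mass number: 1 + 2 = A, so A = 3.
Conserve atomic number: 1 + 1 = Z, so Z = 2.
Z = 2 is helium, so the species is ^3_2 He.

He-3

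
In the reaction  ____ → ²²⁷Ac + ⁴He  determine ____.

Conserve mass number: A = 227 + 4, so A = 231.
Conserve atomic number: Z = 89 + 2, so Z = 91.
Z = 91 is protactinium, so the species is ²³¹Pa.

Pa-231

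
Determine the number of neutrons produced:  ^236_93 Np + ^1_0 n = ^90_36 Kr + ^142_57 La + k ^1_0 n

5

Conserve mass number: 237 = 90 + 142 + k, so k = 237 − 232 = 5.
Check atomic number: 93 = 36 + 57 + 0 = 93. ✓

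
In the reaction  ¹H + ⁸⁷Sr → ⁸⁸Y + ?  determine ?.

Conserve mass number: 1 + 87 = 88 + A, so A = 0.
Conserve atomic number: 1 + 38 = 39 + Z, so Z = 0.
A = 0 and Z = 0 is γ — a gamma ray.

gamma ray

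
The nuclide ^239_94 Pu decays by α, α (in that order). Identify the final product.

Th-231

Start: (A, Z) = (239, 94).
After α: (235, 92).
After α: (231, 90).
Z = 90 is thorium.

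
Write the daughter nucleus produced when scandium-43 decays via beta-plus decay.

Beta-plus decay: mass number changes by +0, atomic number by -1.
A: 43 = 43; Z: 21 − 1 = 20.
Z = 20 is calcium, so the daughter is calcium-43.

Ca-43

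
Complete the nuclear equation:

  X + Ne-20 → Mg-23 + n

alpha particle

Conserve mass number: A + 20 = 23 + 1, so A = 4.
Conserve atomic number: Z + 10 = 12 + 0, so Z = 2.
A = 4 and Z = 2 is He-4 — an alpha particle.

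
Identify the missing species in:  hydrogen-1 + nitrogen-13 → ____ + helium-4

C-10

Conserve mass number: 1 + 13 = A + 4, so A = 10.
Conserve atomic number: 1 + 7 = Z + 2, so Z = 6.
Z = 6 is carbon, so the species is carbon-10.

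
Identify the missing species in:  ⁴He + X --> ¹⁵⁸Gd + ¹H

Conserve mass number: 4 + A = 158 + 1, so A = 155.
Conserve atomic number: 2 + Z = 64 + 1, so Z = 63.
Z = 63 is europium, so the species is ¹⁵⁵Eu.

Eu-155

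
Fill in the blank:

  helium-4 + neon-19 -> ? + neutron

Conserve mass number: 4 + 19 = A + 1, so A = 22.
Conserve atomic number: 2 + 10 = Z + 0, so Z = 12.
Z = 12 is magnesium, so the species is magnesium-22.

Mg-22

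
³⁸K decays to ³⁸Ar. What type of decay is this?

beta-plus decay or electron capture

ΔA = 38 − 38 = 0; ΔZ = 18 − 19 = -1.
A is unchanged and Z drops by 1 — a proton has become a neutron (β⁺ emission or electron capture).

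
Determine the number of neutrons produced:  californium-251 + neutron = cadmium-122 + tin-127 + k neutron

3

Conserve mass number: 252 = 122 + 127 + k, so k = 252 − 249 = 3.
Check atomic number: 98 = 48 + 50 + 0 = 98. ✓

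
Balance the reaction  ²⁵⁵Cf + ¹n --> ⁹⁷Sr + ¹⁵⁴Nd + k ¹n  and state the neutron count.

Conserve mass number: 256 = 97 + 154 + k, so k = 256 − 251 = 5.
Check atomic number: 98 = 38 + 60 + 0 = 98. ✓

5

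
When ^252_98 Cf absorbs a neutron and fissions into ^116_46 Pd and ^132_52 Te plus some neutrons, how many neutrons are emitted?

5

Conserve mass number: 253 = 116 + 132 + k, so k = 253 − 248 = 5.
Check atomic number: 98 = 46 + 52 + 0 = 98. ✓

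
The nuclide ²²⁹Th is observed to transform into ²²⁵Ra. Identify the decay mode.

alpha decay

ΔA = 225 − 229 = -4; ΔZ = 88 − 90 = -2.
A drops by 4 and Z drops by 2 — the signature of alpha emission.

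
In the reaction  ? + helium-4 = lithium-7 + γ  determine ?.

triton

Conserve mass number: A + 4 = 7 + 0, so A = 3.
Conserve atomic number: Z + 2 = 3 + 0, so Z = 1.
A = 3 and Z = 1 is hydrogen-3 — a triton.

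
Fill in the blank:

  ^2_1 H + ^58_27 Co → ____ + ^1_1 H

Co-59

Conserve mass number: 2 + 58 = A + 1, so A = 59.
Conserve atomic number: 1 + 27 = Z + 1, so Z = 27.
Z = 27 is cobalt, so the species is ^59_27 Co.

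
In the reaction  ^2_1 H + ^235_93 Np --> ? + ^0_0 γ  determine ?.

Pu-237

Conserve mass number: 2 + 235 = A + 0, so A = 237.
Conserve atomic number: 1 + 93 = Z + 0, so Z = 94.
Z = 94 is plutonium, so the species is ^237_94 Pu.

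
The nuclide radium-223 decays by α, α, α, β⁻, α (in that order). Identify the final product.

Start: (A, Z) = (223, 88).
After α: (219, 86).
After α: (215, 84).
After α: (211, 82).
After β⁻: (211, 83).
After α: (207, 81).
Z = 81 is thallium.

Tl-207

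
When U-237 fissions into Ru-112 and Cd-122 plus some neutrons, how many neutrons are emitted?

3

Conserve mass number: 237 = 112 + 122 + k, so k = 237 − 234 = 3.
Check atomic number: 92 = 44 + 48 + 0 = 92. ✓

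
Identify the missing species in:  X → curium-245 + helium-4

Cf-249

Conserve mass number: A = 245 + 4, so A = 249.
Conserve atomic number: Z = 96 + 2, so Z = 98.
Z = 98 is californium, so the species is californium-249.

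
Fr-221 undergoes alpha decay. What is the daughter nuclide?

Alpha decay: mass number changes by -4, atomic number by -2.
A: 221 − 4 = 217; Z: 87 − 2 = 85.
Z = 85 is astatine, so the daughter is At-217.

At-217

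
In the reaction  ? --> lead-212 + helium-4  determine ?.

Po-216

Conserve mass number: A = 212 + 4, so A = 216.
Conserve atomic number: Z = 82 + 2, so Z = 84.
Z = 84 is polonium, so the species is polonium-216.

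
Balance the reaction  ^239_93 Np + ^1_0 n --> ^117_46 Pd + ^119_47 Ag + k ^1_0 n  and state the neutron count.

Conserve mass number: 240 = 117 + 119 + k, so k = 240 − 236 = 4.
Check atomic number: 93 = 46 + 47 + 0 = 93. ✓

4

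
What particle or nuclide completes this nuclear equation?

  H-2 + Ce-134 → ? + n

Pr-135

Conserve mass number: 2 + 134 = A + 1, so A = 135.
Conserve atomic number: 1 + 58 = Z + 0, so Z = 59.
Z = 59 is praseodymium, so the species is Pr-135.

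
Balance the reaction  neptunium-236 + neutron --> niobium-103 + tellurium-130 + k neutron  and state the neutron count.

4

Conserve mass number: 237 = 103 + 130 + k, so k = 237 − 233 = 4.
Check atomic number: 93 = 41 + 52 + 0 = 93. ✓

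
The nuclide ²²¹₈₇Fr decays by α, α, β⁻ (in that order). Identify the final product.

Start: (A, Z) = (221, 87).
After α: (217, 85).
After α: (213, 83).
After β⁻: (213, 84).
Z = 84 is polonium.

Po-213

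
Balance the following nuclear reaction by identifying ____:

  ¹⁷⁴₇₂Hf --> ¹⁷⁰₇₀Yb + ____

alpha particle

Conserve mass number: 174 = 170 + A, so A = 4.
Conserve atomic number: 72 = 70 + Z, so Z = 2.
A = 4 and Z = 2 is ⁴₂He — an alpha particle.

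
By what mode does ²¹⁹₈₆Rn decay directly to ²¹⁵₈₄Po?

alpha decay

ΔA = 215 − 219 = -4; ΔZ = 84 − 86 = -2.
A drops by 4 and Z drops by 2 — the signature of alpha emission.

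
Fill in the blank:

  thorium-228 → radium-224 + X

alpha particle

Conserve mass number: 228 = 224 + A, so A = 4.
Conserve atomic number: 90 = 88 + Z, so Z = 2.
A = 4 and Z = 2 is helium-4 — an alpha particle.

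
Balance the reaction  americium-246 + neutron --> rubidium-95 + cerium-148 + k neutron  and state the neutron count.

Conserve mass number: 247 = 95 + 148 + k, so k = 247 − 243 = 4.
Check atomic number: 95 = 37 + 58 + 0 = 95. ✓

4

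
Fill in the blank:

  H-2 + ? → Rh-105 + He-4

Pd-107

Conserve mass number: 2 + A = 105 + 4, so A = 107.
Conserve atomic number: 1 + Z = 45 + 2, so Z = 46.
Z = 46 is palladium, so the species is Pd-107.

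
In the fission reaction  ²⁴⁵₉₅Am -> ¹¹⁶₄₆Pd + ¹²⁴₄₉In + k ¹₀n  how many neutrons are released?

Conserve mass number: 245 = 116 + 124 + k, so k = 245 − 240 = 5.
Check atomic number: 95 = 46 + 49 + 0 = 95. ✓

5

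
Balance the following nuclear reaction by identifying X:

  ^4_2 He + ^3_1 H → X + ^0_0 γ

Conserve mass number: 4 + 3 = A + 0, so A = 7.
Conserve atomic number: 2 + 1 = Z + 0, so Z = 3.
Z = 3 is lithium, so the species is ^7_3 Li.

Li-7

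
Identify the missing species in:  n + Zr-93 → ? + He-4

Sr-90

Conserve mass number: 1 + 93 = A + 4, so A = 90.
Conserve atomic number: 0 + 40 = Z + 2, so Z = 38.
Z = 38 is strontium, so the species is Sr-90.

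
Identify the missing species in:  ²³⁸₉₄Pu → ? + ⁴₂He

Conserve mass number: 238 = A + 4, so A = 234.
Conserve atomic number: 94 = Z + 2, so Z = 92.
Z = 92 is uranium, so the species is ²³⁴₉₂U.

U-234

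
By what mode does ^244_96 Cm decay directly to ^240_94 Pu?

ΔA = 240 − 244 = -4; ΔZ = 94 − 96 = -2.
A drops by 4 and Z drops by 2 — the signature of alpha emission.

alpha decay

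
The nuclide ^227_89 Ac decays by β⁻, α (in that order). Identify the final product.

Ra-223

Start: (A, Z) = (227, 89).
After β⁻: (227, 90).
After α: (223, 88).
Z = 88 is radium.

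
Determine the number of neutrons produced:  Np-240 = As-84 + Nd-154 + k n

2

Conserve mass number: 240 = 84 + 154 + k, so k = 240 − 238 = 2.
Check atomic number: 93 = 33 + 60 + 0 = 93. ✓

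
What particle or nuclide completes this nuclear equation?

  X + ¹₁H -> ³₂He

deuteron

Conserve mass number: A + 1 = 3, so A = 2.
Conserve atomic number: Z + 1 = 2, so Z = 1.
A = 2 and Z = 1 is ²₁H — a deuteron.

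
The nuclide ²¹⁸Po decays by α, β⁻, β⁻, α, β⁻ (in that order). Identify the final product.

Bi-210

Start: (A, Z) = (218, 84).
After α: (214, 82).
After β⁻: (214, 83).
After β⁻: (214, 84).
After α: (210, 82).
After β⁻: (210, 83).
Z = 83 is bismuth.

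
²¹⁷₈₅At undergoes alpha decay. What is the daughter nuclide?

Bi-213

Alpha decay: mass number changes by -4, atomic number by -2.
A: 217 − 4 = 213; Z: 85 − 2 = 83.
Z = 83 is bismuth, so the daughter is ²¹³₈₃Bi.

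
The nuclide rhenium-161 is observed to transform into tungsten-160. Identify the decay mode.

ΔA = 160 − 161 = -1; ΔZ = 74 − 75 = -1.
A drops by 1 and Z drops by 1 — a proton was emitted.

proton emission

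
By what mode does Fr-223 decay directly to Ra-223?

beta-minus decay

ΔA = 223 − 223 = 0; ΔZ = 88 − 87 = +1.
A is unchanged and Z rises by 1 — a neutron has become a proton (β⁻ decay).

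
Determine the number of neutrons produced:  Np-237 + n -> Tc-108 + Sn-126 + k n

4

Conserve mass number: 238 = 108 + 126 + k, so k = 238 − 234 = 4.
Check atomic number: 93 = 43 + 50 + 0 = 93. ✓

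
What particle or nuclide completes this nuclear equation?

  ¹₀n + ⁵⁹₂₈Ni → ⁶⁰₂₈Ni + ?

Conserve mass number: 1 + 59 = 60 + A, so A = 0.
Conserve atomic number: 0 + 28 = 28 + Z, so Z = 0.
A = 0 and Z = 0 is ⁰₀γ — a gamma ray.

gamma ray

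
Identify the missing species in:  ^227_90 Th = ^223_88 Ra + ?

Conserve mass number: 227 = 223 + A, so A = 4.
Conserve atomic number: 90 = 88 + Z, so Z = 2.
A = 4 and Z = 2 is ^4_2 He — an alpha particle.

alpha particle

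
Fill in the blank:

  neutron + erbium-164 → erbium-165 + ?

Conserve mass number: 1 + 164 = 165 + A, so A = 0.
Conserve atomic number: 0 + 68 = 68 + Z, so Z = 0.
A = 0 and Z = 0 is γ — a gamma ray.

gamma ray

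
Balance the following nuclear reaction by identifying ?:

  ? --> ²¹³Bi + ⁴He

At-217

Conserve mass number: A = 213 + 4, so A = 217.
Conserve atomic number: Z = 83 + 2, so Z = 85.
Z = 85 is astatine, so the species is ²¹⁷At.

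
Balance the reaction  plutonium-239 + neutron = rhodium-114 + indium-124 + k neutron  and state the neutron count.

2

Conserve mass number: 240 = 114 + 124 + k, so k = 240 − 238 = 2.
Check atomic number: 94 = 45 + 49 + 0 = 94. ✓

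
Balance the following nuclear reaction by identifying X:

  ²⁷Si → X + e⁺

Conserve mass number: 27 = A + 0, so A = 27.
Conserve atomic number: 14 = Z + 1, so Z = 13.
Z = 13 is aluminium, so the species is ²⁷Al.

Al-27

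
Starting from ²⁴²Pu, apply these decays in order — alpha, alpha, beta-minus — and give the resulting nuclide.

Pa-234

Start: (A, Z) = (242, 94).
After α: (238, 92).
After α: (234, 90).
After β⁻: (234, 91).
Z = 91 is protactinium.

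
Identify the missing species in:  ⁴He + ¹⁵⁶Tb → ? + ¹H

Conserve mass number: 4 + 156 = A + 1, so A = 159.
Conserve atomic number: 2 + 65 = Z + 1, so Z = 66.
Z = 66 is dysprosium, so the species is ¹⁵⁹Dy.

Dy-159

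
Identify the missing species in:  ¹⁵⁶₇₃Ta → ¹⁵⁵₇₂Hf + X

Conserve mass number: 156 = 155 + A, so A = 1.
Conserve atomic number: 73 = 72 + Z, so Z = 1.
A = 1 and Z = 1 is ¹₁H — a proton.

proton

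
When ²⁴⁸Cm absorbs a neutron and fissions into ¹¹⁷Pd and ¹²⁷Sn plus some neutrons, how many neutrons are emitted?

Conserve mass number: 249 = 117 + 127 + k, so k = 249 − 244 = 5.
Check atomic number: 96 = 46 + 50 + 0 = 96. ✓

5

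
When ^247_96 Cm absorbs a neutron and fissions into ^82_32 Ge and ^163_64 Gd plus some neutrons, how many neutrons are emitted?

3

Conserve mass number: 248 = 82 + 163 + k, so k = 248 − 245 = 3.
Check atomic number: 96 = 32 + 64 + 0 = 96. ✓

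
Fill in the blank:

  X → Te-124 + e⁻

Sb-124

Conserve mass number: A = 124 + 0, so A = 124.
Conserve atomic number: Z = 52 − 1, so Z = 51.
Z = 51 is antimony, so the species is Sb-124.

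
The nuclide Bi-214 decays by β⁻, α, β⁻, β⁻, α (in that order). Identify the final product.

Start: (A, Z) = (214, 83).
After β⁻: (214, 84).
After α: (210, 82).
After β⁻: (210, 83).
After β⁻: (210, 84).
After α: (206, 82).
Z = 82 is lead.

Pb-206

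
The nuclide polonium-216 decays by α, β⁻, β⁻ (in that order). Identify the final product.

Po-212

Start: (A, Z) = (216, 84).
After α: (212, 82).
After β⁻: (212, 83).
After β⁻: (212, 84).
Z = 84 is polonium.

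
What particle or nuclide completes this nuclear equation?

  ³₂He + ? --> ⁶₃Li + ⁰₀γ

Conserve mass number: 3 + A = 6 + 0, so A = 3.
Conserve atomic number: 2 + Z = 3 + 0, so Z = 1.
A = 3 and Z = 1 is ³₁H — a triton.

triton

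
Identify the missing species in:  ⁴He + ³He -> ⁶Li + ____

Conserve mass number: 4 + 3 = 6 + A, so A = 1.
Conserve atomic number: 2 + 2 = 3 + Z, so Z = 1.
A = 1 and Z = 1 is ¹H — a proton.

proton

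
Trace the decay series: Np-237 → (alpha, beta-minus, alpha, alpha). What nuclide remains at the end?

Start: (A, Z) = (237, 93).
After α: (233, 91).
After β⁻: (233, 92).
After α: (229, 90).
After α: (225, 88).
Z = 88 is radium.

Ra-225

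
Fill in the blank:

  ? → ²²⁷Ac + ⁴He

Pa-231

Conserve mass number: A = 227 + 4, so A = 231.
Conserve atomic number: Z = 89 + 2, so Z = 91.
Z = 91 is protactinium, so the species is ²³¹Pa.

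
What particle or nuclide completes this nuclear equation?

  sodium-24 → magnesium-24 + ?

beta-minus particle

Conserve mass number: 24 = 24 + A, so A = 0.
Conserve atomic number: 11 = 12 + Z, so Z = -1.
A = 0 and Z = -1 is e⁻ — a beta-minus particle.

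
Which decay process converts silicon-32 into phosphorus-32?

beta-minus decay

ΔA = 32 − 32 = 0; ΔZ = 15 − 14 = +1.
A is unchanged and Z rises by 1 — a neutron has become a proton (β⁻ decay).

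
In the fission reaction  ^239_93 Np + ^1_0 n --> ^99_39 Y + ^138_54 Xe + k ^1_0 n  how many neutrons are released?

3

Conserve mass number: 240 = 99 + 138 + k, so k = 240 − 237 = 3.
Check atomic number: 93 = 39 + 54 + 0 = 93. ✓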